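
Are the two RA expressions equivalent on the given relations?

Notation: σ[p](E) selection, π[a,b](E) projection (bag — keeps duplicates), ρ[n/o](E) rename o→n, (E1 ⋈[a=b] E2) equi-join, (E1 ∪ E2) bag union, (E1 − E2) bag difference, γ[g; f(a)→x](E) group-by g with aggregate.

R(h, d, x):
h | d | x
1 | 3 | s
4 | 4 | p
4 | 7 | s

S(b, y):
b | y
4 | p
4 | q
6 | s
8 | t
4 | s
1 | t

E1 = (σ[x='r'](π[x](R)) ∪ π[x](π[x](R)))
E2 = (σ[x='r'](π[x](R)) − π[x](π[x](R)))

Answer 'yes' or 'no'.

E1 per-node cardinality:
  R → 3
  π[x](R) → 3
  σ[x='r'](π[x](R)) → 0
  R → 3
  π[x](R) → 3
  π[x](π[x](R)) → 3
  (σ[x='r'](π[x](R)) ∪ π[x](π[x](R))) → 3
E2 per-node cardinality:
  R → 3
  π[x](R) → 3
  σ[x='r'](π[x](R)) → 0
  R → 3
  π[x](R) → 3
  π[x](π[x](R)) → 3
  (σ[x='r'](π[x](R)) − π[x](π[x](R))) → 0

E1 result:
x
p
s
s
E2 result:
x
(0 rows)
Witness: ('p',) appears 1× in E1 but 0× in E2.

no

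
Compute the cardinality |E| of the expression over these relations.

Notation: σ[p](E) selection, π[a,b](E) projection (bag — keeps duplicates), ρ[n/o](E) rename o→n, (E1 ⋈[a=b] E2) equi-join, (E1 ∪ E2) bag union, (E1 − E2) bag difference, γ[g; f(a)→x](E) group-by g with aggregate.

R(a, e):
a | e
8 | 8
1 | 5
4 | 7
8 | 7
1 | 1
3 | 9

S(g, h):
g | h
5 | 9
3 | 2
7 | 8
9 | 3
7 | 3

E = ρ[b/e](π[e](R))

Subexpression sizes:
  R → 6
  π[e](R) → 6
  ρ[b/e](π[e](R)) → 6

|E| = 6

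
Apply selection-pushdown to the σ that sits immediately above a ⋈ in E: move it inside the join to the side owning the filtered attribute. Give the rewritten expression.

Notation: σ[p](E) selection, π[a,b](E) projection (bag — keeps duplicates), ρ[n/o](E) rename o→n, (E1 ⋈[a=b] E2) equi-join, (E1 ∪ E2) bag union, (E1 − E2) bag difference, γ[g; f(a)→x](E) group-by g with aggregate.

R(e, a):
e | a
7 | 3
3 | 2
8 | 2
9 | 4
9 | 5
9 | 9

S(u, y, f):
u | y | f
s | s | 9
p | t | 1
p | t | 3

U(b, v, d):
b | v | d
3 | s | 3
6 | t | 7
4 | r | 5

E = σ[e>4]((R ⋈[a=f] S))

σ filters on e, owned by the left side.
E' = (σ[e>4](R) ⋈[a=f] S)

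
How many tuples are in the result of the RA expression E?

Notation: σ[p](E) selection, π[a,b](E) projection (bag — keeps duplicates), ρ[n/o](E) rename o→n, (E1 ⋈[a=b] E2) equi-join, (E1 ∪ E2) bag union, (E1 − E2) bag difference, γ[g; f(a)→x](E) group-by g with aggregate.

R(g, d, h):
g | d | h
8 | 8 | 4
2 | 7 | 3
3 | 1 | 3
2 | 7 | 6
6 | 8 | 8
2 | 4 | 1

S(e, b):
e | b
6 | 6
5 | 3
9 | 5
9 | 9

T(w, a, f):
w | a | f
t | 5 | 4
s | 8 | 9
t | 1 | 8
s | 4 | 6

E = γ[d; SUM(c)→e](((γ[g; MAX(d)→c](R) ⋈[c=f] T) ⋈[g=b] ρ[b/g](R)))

Subexpression sizes:
  R → 6
  γ[g; MAX(d)→c](R) → 4
  T → 4
  (γ[g; MAX(d)→c](R) ⋈[c=f] T) → 2
  R → 6
  ρ[b/g](R) → 6
  ((γ[g; MAX(d)→c](R) ⋈[c=f] T) ⋈[g=b] ρ[b/g](R)) → 2
  γ[d; SUM(c)→e](((γ[g; MAX(d)→c](R) ⋈[c=f] T) ⋈[g=b] ρ[b/g](R))) → 1

|E| = 1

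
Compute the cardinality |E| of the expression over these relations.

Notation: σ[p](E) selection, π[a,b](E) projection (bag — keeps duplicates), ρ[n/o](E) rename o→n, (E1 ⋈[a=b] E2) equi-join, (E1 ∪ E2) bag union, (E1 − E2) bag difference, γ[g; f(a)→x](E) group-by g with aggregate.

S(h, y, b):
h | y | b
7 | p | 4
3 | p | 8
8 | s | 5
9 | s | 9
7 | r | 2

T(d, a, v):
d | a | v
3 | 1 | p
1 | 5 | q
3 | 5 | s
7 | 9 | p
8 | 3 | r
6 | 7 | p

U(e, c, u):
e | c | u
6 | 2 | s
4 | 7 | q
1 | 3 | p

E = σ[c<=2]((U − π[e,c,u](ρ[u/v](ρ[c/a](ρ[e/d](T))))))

Stepwise |·|:
  U → 3
  T → 6
  ρ[e/d](T) → 6
  ρ[c/a](ρ[e/d](T)) → 6
  ρ[u/v](ρ[c/a](ρ[e/d](T))) → 6
  π[e,c,u](ρ[u/v](ρ[c/a](ρ[e/d](T)))) → 6
  (U − π[e,c,u](ρ[u/v](ρ[c/a](ρ[e/d](T))))) → 3
  σ[c<=2]((U − π[e,c,u](ρ[u/v](ρ[c/a](ρ[e/d](T)))))) → 1

|E| = 1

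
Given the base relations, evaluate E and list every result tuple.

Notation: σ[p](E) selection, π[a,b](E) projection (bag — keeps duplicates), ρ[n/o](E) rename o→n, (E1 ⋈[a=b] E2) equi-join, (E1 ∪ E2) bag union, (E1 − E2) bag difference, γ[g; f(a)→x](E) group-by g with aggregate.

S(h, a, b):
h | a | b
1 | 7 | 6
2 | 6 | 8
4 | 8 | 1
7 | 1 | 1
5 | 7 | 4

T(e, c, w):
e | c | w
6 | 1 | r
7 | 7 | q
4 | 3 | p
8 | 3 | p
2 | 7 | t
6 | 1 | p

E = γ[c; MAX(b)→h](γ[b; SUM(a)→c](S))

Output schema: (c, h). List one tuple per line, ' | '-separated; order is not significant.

Row counts bottom-up:
  S → 5
  γ[b; SUM(a)→c](S) → 4
  γ[c; MAX(b)→h](γ[b; SUM(a)→c](S)) → 3

== RESULT ==
c | h
6 | 8
7 | 6
9 | 1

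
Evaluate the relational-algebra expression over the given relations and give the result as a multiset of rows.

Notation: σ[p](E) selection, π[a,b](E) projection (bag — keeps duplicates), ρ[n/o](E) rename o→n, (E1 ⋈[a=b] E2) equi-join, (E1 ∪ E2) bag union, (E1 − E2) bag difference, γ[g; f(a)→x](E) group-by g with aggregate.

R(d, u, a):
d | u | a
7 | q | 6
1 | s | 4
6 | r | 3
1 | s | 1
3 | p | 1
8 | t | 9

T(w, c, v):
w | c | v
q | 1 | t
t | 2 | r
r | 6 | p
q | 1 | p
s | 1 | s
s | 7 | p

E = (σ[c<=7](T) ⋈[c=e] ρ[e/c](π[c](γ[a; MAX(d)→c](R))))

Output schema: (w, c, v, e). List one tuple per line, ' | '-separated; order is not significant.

Row counts bottom-up:
  T → 6
  σ[c<=7](T) → 6
  R → 6
  γ[a; MAX(d)→c](R) → 5
  π[c](γ[a; MAX(d)→c](R)) → 5
  ρ[e/c](π[c](γ[a; MAX(d)→c](R))) → 5
  (σ[c<=7](T) ⋈[c=e] ρ[e/c](π[c](γ[a; MAX(d)→c](R)))) → 5

== RESULT ==
w | c | v | e
q | 1 | p | 1
q | 1 | t | 1
r | 6 | p | 6
s | 1 | s | 1
s | 7 | p | 7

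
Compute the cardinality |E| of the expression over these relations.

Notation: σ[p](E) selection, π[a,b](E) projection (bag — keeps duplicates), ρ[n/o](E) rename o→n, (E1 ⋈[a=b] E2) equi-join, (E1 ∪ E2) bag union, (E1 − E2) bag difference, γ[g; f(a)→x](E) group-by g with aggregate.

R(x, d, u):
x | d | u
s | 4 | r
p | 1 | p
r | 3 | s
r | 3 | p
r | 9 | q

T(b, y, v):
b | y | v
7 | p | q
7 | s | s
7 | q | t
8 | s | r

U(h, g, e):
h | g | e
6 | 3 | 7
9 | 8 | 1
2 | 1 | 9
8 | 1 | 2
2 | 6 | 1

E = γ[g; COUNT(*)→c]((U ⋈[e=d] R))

Per-node cardinality:
  U → 5
  R → 5
  (U ⋈[e=d] R) → 3
  γ[g; COUNT(*)→c]((U ⋈[e=d] R)) → 3

|E| = 3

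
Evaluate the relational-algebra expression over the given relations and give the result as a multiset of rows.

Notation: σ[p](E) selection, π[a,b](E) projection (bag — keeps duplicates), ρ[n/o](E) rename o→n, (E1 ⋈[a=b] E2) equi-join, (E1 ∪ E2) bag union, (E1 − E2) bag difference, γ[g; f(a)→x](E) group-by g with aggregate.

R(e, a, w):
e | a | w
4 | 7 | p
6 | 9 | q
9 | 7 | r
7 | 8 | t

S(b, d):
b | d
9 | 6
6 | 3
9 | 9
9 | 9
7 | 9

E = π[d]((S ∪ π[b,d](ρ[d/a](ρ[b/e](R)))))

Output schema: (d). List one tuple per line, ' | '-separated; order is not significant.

Per-node cardinality:
  S → 5
  R → 4
  ρ[b/e](R) → 4
  ρ[d/a](ρ[b/e](R)) → 4
  π[b,d](ρ[d/a](ρ[b/e](R))) → 4
  (S ∪ π[b,d](ρ[d/a](ρ[b/e](R)))) → 9
  π[d]((S ∪ π[b,d](ρ[d/a](ρ[b/e](R))))) → 9

== RESULT ==
d
3
6
7
7
8
9
9
9
9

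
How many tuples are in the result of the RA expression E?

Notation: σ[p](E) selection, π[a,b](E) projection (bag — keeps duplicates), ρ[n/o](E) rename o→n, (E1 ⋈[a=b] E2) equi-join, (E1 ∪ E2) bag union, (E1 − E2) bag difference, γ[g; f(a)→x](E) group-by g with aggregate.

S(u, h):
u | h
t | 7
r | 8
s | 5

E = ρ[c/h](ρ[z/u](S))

Stepwise |·|:
  S → 3
  ρ[z/u](S) → 3
  ρ[c/h](ρ[z/u](S)) → 3

|E| = 3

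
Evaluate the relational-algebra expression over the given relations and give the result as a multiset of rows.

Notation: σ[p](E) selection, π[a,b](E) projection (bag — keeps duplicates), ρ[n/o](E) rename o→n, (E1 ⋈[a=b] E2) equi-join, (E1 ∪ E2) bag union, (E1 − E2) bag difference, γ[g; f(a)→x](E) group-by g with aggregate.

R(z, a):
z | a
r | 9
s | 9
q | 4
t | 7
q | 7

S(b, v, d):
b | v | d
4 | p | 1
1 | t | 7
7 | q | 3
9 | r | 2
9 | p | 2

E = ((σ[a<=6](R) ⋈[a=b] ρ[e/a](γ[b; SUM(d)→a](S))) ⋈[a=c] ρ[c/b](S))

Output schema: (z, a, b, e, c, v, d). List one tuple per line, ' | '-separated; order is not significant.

Stepwise |·|:
  R → 5
  σ[a<=6](R) → 1
  S → 5
  γ[b; SUM(d)→a](S) → 4
  ρ[e/a](γ[b; SUM(d)→a](S)) → 4
  (σ[a<=6](R) ⋈[a=b] ρ[e/a](γ[b; SUM(d)→a](S))) → 1
  S → 5
  ρ[c/b](S) → 5
  ((σ[a<=6](R) ⋈[a=b] ρ[e/a](γ[b; SUM(d)→a](S))) ⋈[a=c] ρ[c/b](S)) → 1

== RESULT ==
z | a | b | e | c | v | d
q | 4 | 4 | 1 | 4 | p | 1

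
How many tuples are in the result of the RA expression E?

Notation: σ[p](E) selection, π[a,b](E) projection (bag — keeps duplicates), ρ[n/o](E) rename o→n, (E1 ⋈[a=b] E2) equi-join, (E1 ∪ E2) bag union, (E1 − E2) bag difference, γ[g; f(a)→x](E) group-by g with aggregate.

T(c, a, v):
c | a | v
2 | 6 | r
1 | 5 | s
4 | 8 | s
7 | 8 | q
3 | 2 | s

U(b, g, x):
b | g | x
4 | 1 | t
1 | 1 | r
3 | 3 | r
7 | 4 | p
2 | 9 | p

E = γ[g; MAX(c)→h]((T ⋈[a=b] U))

Per-node cardinality:
  T → 5
  U → 5
  (T ⋈[a=b] U) → 1
  γ[g; MAX(c)→h]((T ⋈[a=b] U)) → 1

|E| = 1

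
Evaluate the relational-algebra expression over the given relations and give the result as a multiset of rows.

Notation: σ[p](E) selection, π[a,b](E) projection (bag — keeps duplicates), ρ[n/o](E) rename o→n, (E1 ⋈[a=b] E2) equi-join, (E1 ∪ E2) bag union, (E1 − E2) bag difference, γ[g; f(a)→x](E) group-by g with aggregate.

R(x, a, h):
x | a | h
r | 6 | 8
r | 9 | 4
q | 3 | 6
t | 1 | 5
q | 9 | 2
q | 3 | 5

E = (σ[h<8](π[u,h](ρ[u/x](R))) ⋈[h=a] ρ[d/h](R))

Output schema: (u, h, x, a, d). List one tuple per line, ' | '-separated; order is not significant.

Row counts bottom-up:
  R → 6
  ρ[u/x](R) → 6
  π[u,h](ρ[u/x](R)) → 6
  σ[h<8](π[u,h](ρ[u/x](R))) → 5
  R → 6
  ρ[d/h](R) → 6
  (σ[h<8](π[u,h](ρ[u/x](R))) ⋈[h=a] ρ[d/h](R)) → 1

== RESULT ==
u | h | x | a | d
q | 6 | r | 6 | 8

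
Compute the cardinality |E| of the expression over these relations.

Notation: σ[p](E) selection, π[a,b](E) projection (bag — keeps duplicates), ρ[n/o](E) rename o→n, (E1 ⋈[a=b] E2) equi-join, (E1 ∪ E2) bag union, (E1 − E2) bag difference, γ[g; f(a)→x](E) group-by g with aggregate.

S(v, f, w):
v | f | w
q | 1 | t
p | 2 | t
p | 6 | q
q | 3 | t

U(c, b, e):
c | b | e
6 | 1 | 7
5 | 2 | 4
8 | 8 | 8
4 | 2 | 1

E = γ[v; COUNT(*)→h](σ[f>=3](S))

Per-node cardinality:
  S → 4
  σ[f>=3](S) → 2
  γ[v; COUNT(*)→h](σ[f>=3](S)) → 2

|E| = 2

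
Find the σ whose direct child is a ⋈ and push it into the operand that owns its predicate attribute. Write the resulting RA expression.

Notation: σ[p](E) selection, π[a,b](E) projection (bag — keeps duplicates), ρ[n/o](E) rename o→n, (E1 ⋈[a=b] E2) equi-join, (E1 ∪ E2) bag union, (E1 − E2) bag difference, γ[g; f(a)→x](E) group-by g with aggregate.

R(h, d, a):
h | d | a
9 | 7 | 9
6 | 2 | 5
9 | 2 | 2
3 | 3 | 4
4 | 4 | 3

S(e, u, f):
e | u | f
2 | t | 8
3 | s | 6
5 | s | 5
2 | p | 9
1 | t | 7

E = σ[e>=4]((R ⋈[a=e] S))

σ filters on e, owned by the right side.
E' = (R ⋈[a=e] σ[e>=4](S))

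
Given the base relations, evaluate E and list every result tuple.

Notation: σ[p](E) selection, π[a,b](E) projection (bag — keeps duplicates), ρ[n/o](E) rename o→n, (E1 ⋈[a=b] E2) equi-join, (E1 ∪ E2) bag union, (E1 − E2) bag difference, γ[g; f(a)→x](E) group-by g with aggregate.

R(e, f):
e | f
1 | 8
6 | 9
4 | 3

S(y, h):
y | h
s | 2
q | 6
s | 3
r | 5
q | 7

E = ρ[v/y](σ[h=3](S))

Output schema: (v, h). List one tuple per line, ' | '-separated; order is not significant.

Per-node cardinality:
  S → 5
  σ[h=3](S) → 1
  ρ[v/y](σ[h=3](S)) → 1

== RESULT ==
v | h
s | 3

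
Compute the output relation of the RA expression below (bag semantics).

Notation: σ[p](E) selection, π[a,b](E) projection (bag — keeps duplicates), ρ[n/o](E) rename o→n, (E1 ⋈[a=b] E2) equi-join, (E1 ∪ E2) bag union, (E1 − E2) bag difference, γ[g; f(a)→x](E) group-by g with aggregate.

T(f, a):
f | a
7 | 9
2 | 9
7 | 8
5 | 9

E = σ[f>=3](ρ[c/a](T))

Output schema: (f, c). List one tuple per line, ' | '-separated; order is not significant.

Row counts bottom-up:
  T → 4
  ρ[c/a](T) → 4
  σ[f>=3](ρ[c/a](T)) → 3

== RESULT ==
f | c
5 | 9
7 | 8
7 | 9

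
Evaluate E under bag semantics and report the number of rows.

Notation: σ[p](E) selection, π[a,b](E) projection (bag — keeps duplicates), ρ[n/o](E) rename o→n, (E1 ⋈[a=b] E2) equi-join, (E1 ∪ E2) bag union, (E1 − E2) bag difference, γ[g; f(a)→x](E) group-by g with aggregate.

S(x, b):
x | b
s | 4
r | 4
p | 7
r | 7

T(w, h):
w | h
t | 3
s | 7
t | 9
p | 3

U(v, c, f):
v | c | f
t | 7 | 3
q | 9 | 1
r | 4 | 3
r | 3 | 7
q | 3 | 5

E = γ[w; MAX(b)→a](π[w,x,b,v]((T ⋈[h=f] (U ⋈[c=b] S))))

Per-node cardinality:
  T → 4
  U → 5
  S → 4
  (U ⋈[c=b] S) → 4
  (T ⋈[h=f] (U ⋈[c=b] S)) → 8
  π[w,x,b,v]((T ⋈[h=f] (U ⋈[c=b] S))) → 8
  γ[w; MAX(b)→a](π[w,x,b,v]((T ⋈[h=f] (U ⋈[c=b] S)))) → 2

|E| = 2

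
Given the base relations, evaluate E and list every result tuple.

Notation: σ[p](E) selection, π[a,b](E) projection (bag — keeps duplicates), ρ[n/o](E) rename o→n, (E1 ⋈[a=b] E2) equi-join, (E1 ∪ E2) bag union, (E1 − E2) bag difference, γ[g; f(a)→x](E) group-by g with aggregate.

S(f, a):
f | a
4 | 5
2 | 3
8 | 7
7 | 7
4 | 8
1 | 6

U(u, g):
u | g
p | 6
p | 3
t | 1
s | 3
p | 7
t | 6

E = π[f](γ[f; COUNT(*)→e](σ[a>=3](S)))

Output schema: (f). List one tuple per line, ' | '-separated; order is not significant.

Subexpression sizes:
  S → 6
  σ[a>=3](S) → 6
  γ[f; COUNT(*)→e](σ[a>=3](S)) → 5
  π[f](γ[f; COUNT(*)→e](σ[a>=3](S))) → 5

== RESULT ==
f
1
2
4
7
8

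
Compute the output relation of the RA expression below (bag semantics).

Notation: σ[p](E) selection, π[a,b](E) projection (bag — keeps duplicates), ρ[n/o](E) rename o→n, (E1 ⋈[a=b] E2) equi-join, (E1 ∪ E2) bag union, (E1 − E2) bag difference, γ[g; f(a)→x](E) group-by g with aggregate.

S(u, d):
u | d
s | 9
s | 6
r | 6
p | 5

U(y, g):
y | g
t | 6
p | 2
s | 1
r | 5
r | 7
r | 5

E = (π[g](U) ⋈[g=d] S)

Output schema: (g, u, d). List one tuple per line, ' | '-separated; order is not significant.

Stepwise |·|:
  U → 6
  π[g](U) → 6
  S → 4
  (π[g](U) ⋈[g=d] S) → 4

== RESULT ==
g | u | d
5 | p | 5
5 | p | 5
6 | r | 6
6 | s | 6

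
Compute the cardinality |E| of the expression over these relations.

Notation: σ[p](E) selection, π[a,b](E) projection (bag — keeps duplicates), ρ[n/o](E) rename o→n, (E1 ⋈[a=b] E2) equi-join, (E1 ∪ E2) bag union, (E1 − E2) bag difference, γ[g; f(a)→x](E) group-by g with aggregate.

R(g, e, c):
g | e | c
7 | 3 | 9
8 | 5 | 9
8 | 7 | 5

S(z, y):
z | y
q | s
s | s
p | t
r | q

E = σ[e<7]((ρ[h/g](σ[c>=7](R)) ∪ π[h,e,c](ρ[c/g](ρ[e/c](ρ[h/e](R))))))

Subexpression sizes:
  R → 3
  σ[c>=7](R) → 2
  ρ[h/g](σ[c>=7](R)) → 2
  R → 3
  ρ[h/e](R) → 3
  ρ[e/c](ρ[h/e](R)) → 3
  ρ[c/g](ρ[e/c](ρ[h/e](R))) → 3
  π[h,e,c](ρ[c/g](ρ[e/c](ρ[h/e](R)))) → 3
  (ρ[h/g](σ[c>=7](R)) ∪ π[h,e,c](ρ[c/g](ρ[e/c](ρ[h/e](R))))) → 5
  σ[e<7]((ρ[h/g](σ[c>=7](R)) ∪ π[h,e,c](ρ[c/g](ρ[e/c](ρ[h/e](R)))))) → 3

|E| = 3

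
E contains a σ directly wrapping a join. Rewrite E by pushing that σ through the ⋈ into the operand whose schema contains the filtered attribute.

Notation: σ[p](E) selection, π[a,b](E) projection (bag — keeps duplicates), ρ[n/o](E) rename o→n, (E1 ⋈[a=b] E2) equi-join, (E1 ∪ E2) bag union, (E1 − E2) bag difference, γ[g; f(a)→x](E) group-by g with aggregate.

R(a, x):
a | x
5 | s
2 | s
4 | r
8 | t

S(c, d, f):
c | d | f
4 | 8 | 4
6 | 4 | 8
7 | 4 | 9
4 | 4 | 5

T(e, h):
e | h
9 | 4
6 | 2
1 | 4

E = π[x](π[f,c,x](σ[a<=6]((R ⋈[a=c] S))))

σ filters on a, owned by the left side.
E' = π[x](π[f,c,x]((σ[a<=6](R) ⋈[a=c] S)))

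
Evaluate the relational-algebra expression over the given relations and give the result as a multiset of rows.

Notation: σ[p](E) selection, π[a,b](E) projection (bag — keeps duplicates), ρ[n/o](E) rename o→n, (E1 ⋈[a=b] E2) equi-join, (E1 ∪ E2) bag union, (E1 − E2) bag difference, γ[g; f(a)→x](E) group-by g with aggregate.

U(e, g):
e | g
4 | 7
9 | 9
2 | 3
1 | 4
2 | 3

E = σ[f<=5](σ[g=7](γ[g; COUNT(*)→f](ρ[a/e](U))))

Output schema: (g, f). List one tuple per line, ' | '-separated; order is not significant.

Subexpression sizes:
  U → 5
  ρ[a/e](U) → 5
  γ[g; COUNT(*)→f](ρ[a/e](U)) → 4
  σ[g=7](γ[g; COUNT(*)→f](ρ[a/e](U))) → 1
  σ[f<=5](σ[g=7](γ[g; COUNT(*)→f](ρ[a/e](U)))) → 1

== RESULT ==
g | f
7 | 1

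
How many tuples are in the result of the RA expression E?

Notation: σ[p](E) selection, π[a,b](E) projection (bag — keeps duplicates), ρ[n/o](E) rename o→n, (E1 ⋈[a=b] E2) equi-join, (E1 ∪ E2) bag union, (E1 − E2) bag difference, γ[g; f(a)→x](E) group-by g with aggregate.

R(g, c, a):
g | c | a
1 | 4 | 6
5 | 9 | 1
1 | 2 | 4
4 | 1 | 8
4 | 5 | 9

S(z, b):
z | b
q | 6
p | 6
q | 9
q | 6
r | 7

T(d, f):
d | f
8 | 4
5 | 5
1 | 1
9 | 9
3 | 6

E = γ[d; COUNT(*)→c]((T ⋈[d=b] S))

Stepwise |·|:
  T → 5
  S → 5
  (T ⋈[d=b] S) → 1
  γ[d; COUNT(*)→c]((T ⋈[d=b] S)) → 1

|E| = 1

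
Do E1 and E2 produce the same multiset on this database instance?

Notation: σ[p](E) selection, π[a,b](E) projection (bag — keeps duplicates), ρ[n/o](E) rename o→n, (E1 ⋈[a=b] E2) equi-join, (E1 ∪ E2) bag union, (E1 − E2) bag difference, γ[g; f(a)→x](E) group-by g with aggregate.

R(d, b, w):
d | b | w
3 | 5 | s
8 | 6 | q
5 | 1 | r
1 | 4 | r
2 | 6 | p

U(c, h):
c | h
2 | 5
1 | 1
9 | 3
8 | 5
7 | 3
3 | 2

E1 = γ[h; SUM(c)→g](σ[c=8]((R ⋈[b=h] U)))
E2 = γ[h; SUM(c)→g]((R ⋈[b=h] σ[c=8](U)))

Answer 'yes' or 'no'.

E1 stepwise |·|:
  R → 5
  U → 6
  (R ⋈[b=h] U) → 3
  σ[c=8]((R ⋈[b=h] U)) → 1
  γ[h; SUM(c)→g](σ[c=8]((R ⋈[b=h] U))) → 1
E2 stepwise |·|:
  R → 5
  U → 6
  σ[c=8](U) → 1
  (R ⋈[b=h] σ[c=8](U)) → 1
  γ[h; SUM(c)→g]((R ⋈[b=h] σ[c=8](U))) → 1

E1 and E2 produce the same multiset:
h | g
5 | 8

yes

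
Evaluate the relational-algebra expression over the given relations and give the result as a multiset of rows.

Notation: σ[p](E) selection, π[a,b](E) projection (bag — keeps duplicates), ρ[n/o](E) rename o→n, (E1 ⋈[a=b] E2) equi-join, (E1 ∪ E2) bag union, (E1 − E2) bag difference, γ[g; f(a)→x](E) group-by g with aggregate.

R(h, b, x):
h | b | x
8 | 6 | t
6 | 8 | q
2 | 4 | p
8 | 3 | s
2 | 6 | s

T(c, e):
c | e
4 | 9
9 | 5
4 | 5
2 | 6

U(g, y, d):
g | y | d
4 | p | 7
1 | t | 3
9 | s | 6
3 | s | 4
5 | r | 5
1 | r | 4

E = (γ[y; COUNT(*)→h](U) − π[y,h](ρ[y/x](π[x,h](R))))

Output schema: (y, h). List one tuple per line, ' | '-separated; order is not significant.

Row counts bottom-up:
  U → 6
  γ[y; COUNT(*)→h](U) → 4
  R → 5
  π[x,h](R) → 5
  ρ[y/x](π[x,h](R)) → 5
  π[y,h](ρ[y/x](π[x,h](R))) → 5
  (γ[y; COUNT(*)→h](U) − π[y,h](ρ[y/x](π[x,h](R)))) → 3

== RESULT ==
y | h
p | 1
r | 2
t | 1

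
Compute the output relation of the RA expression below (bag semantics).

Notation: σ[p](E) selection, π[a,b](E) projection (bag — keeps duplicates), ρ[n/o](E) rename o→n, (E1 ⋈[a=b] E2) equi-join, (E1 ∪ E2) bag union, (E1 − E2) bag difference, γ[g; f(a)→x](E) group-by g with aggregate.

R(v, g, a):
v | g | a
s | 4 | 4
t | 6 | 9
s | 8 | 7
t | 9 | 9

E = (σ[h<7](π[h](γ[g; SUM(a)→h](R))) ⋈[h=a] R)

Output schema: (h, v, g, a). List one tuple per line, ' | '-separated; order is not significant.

Row counts bottom-up:
  R → 4
  γ[g; SUM(a)→h](R) → 4
  π[h](γ[g; SUM(a)→h](R)) → 4
  σ[h<7](π[h](γ[g; SUM(a)→h](R))) → 1
  R → 4
  (σ[h<7](π[h](γ[g; SUM(a)→h](R))) ⋈[h=a] R) → 1

== RESULT ==
h | v | g | a
4 | s | 4 | 4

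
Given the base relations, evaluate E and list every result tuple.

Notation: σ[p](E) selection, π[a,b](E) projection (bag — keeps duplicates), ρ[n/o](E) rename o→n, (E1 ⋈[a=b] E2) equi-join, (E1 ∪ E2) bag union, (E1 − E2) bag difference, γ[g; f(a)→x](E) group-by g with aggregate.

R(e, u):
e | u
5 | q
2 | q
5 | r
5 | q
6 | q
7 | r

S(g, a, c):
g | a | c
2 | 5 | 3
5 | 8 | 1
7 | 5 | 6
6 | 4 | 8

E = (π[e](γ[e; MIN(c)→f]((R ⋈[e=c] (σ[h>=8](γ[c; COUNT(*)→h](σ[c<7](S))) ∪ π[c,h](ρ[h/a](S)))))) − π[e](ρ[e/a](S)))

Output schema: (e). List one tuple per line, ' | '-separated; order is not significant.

Subexpression sizes:
  R → 6
  S → 4
  σ[c<7](S) → 3
  γ[c; COUNT(*)→h](σ[c<7](S)) → 3
  σ[h>=8](γ[c; COUNT(*)→h](σ[c<7](S))) → 0
  S → 4
  ρ[h/a](S) → 4
  π[c,h](ρ[h/a](S)) → 4
  (σ[h>=8](γ[c; COUNT(*)→h](σ[c<7](S))) ∪ π[c,h](ρ[h/a](S))) → 4
  (R ⋈[e=c] (σ[h>=8](γ[c; COUNT(*)→h](σ[c<7](S))) ∪ π[c,h](ρ[h/a](S)))) → 1
  γ[e; MIN(c)→f]((R ⋈[e=c] (σ[h>=8](γ[c; COUNT(*)→h](σ[c<7](S))) ∪ π[c,h](ρ[h/a](S))))) → 1
  π[e](γ[e; MIN(c)→f]((R ⋈[e=c] (σ[h>=8](γ[c; COUNT(*)→h](σ[c<7](S))) ∪ π[c,h](ρ[h/a](S)))))) → 1
  S → 4
  ρ[e/a](S) → 4
  π[e](ρ[e/a](S)) → 4
  (π[e](γ[e; MIN(c)→f]((R ⋈[e=c] (σ[h>=8](γ[c; COUNT(*)→h](σ[c<7](S))) ∪ π[c,h](ρ[h/a](S)))))) − π[e](ρ[e/a](S))) → 1

== RESULT ==
e
6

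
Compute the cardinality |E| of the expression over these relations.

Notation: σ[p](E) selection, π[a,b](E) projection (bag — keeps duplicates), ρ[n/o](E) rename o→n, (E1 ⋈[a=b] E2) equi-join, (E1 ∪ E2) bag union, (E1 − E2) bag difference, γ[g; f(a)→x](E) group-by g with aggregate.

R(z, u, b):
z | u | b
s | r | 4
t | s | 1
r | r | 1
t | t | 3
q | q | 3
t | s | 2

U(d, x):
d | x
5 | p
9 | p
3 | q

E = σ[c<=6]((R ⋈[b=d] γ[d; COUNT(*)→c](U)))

Stepwise |·|:
  R → 6
  U → 3
  γ[d; COUNT(*)→c](U) → 3
  (R ⋈[b=d] γ[d; COUNT(*)→c](U)) → 2
  σ[c<=6]((R ⋈[b=d] γ[d; COUNT(*)→c](U))) → 2

|E| = 2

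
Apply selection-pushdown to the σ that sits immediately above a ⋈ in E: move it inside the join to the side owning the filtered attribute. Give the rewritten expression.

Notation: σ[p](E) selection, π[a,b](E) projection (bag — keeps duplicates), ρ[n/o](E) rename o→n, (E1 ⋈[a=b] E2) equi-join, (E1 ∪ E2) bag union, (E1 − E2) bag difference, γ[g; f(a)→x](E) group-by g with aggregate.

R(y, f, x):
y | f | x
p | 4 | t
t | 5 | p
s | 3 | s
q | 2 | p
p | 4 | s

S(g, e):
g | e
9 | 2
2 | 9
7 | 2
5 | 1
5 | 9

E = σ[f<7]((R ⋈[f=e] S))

σ filters on f, owned by the left side.
E' = (σ[f<7](R) ⋈[f=e] S)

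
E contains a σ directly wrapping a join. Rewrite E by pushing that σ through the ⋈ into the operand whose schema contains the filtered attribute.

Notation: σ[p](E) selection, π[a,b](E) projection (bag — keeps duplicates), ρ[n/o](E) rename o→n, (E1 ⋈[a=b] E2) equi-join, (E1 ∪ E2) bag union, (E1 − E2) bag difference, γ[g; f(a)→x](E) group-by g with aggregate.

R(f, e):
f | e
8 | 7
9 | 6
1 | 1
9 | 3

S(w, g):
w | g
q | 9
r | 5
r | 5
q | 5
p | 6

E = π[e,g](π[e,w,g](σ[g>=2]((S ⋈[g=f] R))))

σ filters on g, owned by the left side.
E' = π[e,g](π[e,w,g]((σ[g>=2](S) ⋈[g=f] R)))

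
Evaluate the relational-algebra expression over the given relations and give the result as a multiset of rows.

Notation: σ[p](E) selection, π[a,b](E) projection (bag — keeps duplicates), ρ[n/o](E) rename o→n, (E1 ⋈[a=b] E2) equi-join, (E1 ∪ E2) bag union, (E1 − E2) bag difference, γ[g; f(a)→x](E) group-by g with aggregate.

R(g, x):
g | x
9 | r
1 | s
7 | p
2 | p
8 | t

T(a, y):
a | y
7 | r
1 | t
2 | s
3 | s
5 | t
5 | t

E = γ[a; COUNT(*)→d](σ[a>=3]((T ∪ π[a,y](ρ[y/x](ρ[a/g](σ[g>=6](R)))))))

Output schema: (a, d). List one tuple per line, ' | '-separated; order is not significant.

Per-node cardinality:
  T → 6
  R → 5
  σ[g>=6](R) → 3
  ρ[a/g](σ[g>=6](R)) → 3
  ρ[y/x](ρ[a/g](σ[g>=6](R))) → 3
  π[a,y](ρ[y/x](ρ[a/g](σ[g>=6](R)))) → 3
  (T ∪ π[a,y](ρ[y/x](ρ[a/g](σ[g>=6](R))))) → 9
  σ[a>=3]((T ∪ π[a,y](ρ[y/x](ρ[a/g](σ[g>=6](R)))))) → 7
  γ[a; COUNT(*)→d](σ[a>=3]((T ∪ π[a,y](ρ[y/x](ρ[a/g](σ[g>=6](R))))))) → 5

== RESULT ==
a | d
3 | 1
5 | 2
7 | 2
8 | 1
9 | 1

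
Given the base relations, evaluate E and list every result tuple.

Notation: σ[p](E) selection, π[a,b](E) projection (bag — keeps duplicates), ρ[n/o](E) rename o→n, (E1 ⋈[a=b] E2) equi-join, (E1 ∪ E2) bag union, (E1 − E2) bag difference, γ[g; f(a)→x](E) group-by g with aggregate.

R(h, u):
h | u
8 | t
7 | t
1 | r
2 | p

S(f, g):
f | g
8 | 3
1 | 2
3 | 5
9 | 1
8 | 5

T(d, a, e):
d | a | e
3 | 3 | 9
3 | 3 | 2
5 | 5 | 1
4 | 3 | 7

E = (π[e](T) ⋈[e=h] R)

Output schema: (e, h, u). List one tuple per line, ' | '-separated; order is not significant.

Stepwise |·|:
  T → 4
  π[e](T) → 4
  R → 4
  (π[e](T) ⋈[e=h] R) → 3

== RESULT ==
e | h | u
1 | 1 | r
2 | 2 | p
7 | 7 | t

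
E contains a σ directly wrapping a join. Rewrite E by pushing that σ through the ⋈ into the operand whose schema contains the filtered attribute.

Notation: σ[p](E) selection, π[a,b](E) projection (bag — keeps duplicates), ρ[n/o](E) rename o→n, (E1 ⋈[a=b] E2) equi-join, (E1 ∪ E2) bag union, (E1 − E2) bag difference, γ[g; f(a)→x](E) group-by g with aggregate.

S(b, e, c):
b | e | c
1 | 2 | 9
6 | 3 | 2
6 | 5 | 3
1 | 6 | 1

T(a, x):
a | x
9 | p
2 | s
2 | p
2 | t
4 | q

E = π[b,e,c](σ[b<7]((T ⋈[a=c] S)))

σ filters on b, owned by the right side.
E' = π[b,e,c]((T ⋈[a=c] σ[b<7](S)))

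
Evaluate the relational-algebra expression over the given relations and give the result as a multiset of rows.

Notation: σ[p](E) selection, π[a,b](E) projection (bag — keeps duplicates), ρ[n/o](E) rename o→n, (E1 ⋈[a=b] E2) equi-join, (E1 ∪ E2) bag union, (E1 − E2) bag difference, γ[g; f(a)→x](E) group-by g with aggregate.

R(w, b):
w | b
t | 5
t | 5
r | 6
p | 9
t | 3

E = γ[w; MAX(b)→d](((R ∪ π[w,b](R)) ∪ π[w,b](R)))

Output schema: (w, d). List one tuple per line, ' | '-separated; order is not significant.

Stepwise |·|:
  R → 5
  R → 5
  π[w,b](R) → 5
  (R ∪ π[w,b](R)) → 10
  R → 5
  π[w,b](R) → 5
  ((R ∪ π[w,b](R)) ∪ π[w,b](R)) → 15
  γ[w; MAX(b)→d](((R ∪ π[w,b](R)) ∪ π[w,b](R))) → 3

== RESULT ==
w | d
p | 9
r | 6
t | 5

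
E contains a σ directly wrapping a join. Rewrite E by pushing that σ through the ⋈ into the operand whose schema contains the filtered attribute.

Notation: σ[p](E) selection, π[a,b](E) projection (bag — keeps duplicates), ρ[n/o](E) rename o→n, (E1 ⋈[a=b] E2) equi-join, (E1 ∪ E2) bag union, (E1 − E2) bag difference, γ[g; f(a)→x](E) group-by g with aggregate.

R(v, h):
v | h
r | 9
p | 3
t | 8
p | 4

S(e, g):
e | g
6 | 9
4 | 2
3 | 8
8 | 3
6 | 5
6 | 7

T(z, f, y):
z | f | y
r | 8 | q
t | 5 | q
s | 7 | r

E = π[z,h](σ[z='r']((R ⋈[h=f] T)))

σ filters on z, owned by the right side.
E' = π[z,h]((R ⋈[h=f] σ[z='r'](T)))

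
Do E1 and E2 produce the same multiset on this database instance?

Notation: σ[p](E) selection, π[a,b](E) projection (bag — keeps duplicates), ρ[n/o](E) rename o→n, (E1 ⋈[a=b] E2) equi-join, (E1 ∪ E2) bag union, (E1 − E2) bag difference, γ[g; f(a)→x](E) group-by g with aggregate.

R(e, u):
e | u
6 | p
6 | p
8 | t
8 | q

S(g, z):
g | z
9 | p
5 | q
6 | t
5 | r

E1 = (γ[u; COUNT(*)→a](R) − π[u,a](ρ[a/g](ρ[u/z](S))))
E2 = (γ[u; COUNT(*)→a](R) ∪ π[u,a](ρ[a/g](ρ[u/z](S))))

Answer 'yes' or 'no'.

E1 stepwise |·|:
  R → 4
  γ[u; COUNT(*)→a](R) → 3
  S → 4
  ρ[u/z](S) → 4
  ρ[a/g](ρ[u/z](S)) → 4
  π[u,a](ρ[a/g](ρ[u/z](S))) → 4
  (γ[u; COUNT(*)→a](R) − π[u,a](ρ[a/g](ρ[u/z](S)))) → 3
E2 stepwise |·|:
  R → 4
  γ[u; COUNT(*)→a](R) → 3
  S → 4
  ρ[u/z](S) → 4
  ρ[a/g](ρ[u/z](S)) → 4
  π[u,a](ρ[a/g](ρ[u/z](S))) → 4
  (γ[u; COUNT(*)→a](R) ∪ π[u,a](ρ[a/g](ρ[u/z](S)))) → 7

E1 result:
u | a
p | 2
q | 1
t | 1
E2 result:
u | a
p | 2
p | 9
q | 1
q | 5
r | 5
t | 1
t | 6
Witness: ('q', 5) appears 0× in E1 but 1× in E2.

no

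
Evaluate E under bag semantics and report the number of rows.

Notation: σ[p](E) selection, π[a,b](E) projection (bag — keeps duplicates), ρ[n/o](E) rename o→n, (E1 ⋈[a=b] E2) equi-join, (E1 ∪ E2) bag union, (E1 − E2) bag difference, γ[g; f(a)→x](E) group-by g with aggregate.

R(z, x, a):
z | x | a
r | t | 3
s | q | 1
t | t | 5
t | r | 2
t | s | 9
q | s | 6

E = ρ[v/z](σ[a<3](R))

Row counts bottom-up:
  R → 6
  σ[a<3](R) → 2
  ρ[v/z](σ[a<3](R)) → 2

|E| = 2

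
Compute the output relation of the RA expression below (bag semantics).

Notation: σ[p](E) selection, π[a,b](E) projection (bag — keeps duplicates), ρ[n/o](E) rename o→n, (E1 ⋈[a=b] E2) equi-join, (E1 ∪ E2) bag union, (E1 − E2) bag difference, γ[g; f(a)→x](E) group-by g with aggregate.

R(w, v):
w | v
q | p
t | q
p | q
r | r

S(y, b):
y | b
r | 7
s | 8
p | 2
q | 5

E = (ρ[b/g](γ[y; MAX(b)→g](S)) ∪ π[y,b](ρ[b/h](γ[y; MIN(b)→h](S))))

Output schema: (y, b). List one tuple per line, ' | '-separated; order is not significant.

Stepwise |·|:
  S → 4
  γ[y; MAX(b)→g](S) → 4
  ρ[b/g](γ[y; MAX(b)→g](S)) → 4
  S → 4
  γ[y; MIN(b)→h](S) → 4
  ρ[b/h](γ[y; MIN(b)→h](S)) → 4
  π[y,b](ρ[b/h](γ[y; MIN(b)→h](S))) → 4
  (ρ[b/g](γ[y; MAX(b)→g](S)) ∪ π[y,b](ρ[b/h](γ[y; MIN(b)→h](S)))) → 8

== RESULT ==
y | b
p | 2
p | 2
q | 5
q | 5
r | 7
r | 7
s | 8
s | 8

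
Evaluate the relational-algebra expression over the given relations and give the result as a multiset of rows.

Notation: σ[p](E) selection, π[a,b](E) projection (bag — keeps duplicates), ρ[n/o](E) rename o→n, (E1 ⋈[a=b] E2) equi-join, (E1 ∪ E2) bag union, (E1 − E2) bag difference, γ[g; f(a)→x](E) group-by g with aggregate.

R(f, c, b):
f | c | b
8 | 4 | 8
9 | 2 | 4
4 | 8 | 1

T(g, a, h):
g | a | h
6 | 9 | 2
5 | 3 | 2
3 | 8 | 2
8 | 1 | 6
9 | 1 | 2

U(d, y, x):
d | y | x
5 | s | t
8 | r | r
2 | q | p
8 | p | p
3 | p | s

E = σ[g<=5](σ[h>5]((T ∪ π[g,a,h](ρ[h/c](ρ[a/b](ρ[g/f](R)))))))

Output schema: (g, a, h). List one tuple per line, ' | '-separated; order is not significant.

Row counts bottom-up:
  T → 5
  R → 3
  ρ[g/f](R) → 3
  ρ[a/b](ρ[g/f](R)) → 3
  ρ[h/c](ρ[a/b](ρ[g/f](R))) → 3
  π[g,a,h](ρ[h/c](ρ[a/b](ρ[g/f](R)))) → 3
  (T ∪ π[g,a,h](ρ[h/c](ρ[a/b](ρ[g/f](R))))) → 8
  σ[h>5]((T ∪ π[g,a,h](ρ[h/c](ρ[a/b](ρ[g/f](R)))))) → 2
  σ[g<=5](σ[h>5]((T ∪ π[g,a,h](ρ[h/c](ρ[a/b](ρ[g/f](R))))))) → 1

== RESULT ==
g | a | h
4 | 1 | 8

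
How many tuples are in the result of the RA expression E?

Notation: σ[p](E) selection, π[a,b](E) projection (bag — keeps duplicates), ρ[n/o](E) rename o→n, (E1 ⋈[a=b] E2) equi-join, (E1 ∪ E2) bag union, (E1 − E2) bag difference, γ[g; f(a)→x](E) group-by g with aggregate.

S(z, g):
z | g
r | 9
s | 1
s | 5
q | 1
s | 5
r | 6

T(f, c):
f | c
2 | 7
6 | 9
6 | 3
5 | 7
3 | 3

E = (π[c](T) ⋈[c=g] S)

Per-node cardinality:
  T → 5
  π[c](T) → 5
  S → 6
  (π[c](T) ⋈[c=g] S) → 1

|E| = 1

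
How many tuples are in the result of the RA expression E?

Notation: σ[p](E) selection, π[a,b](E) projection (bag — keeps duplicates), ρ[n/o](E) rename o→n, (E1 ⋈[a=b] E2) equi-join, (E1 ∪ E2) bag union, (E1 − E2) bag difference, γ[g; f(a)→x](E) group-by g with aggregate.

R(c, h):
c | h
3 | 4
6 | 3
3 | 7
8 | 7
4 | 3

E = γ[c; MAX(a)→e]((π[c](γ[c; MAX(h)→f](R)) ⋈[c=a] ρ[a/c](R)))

Subexpression sizes:
  R → 5
  γ[c; MAX(h)→f](R) → 4
  π[c](γ[c; MAX(h)→f](R)) → 4
  R → 5
  ρ[a/c](R) → 5
  (π[c](γ[c; MAX(h)→f](R)) ⋈[c=a] ρ[a/c](R)) → 5
  γ[c; MAX(a)→e]((π[c](γ[c; MAX(h)→f](R)) ⋈[c=a] ρ[a/c](R))) → 4

|E| = 4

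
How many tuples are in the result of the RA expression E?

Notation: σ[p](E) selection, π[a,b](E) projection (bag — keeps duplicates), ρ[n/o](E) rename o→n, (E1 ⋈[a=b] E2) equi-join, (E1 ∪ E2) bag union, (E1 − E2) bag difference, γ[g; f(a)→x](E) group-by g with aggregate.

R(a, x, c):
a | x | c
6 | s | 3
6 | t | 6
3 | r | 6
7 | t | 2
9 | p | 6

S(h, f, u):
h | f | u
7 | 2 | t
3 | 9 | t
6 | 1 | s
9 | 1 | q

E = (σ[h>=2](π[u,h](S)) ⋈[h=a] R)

Row counts bottom-up:
  S → 4
  π[u,h](S) → 4
  σ[h>=2](π[u,h](S)) → 4
  R → 5
  (σ[h>=2](π[u,h](S)) ⋈[h=a] R) → 5

|E| = 5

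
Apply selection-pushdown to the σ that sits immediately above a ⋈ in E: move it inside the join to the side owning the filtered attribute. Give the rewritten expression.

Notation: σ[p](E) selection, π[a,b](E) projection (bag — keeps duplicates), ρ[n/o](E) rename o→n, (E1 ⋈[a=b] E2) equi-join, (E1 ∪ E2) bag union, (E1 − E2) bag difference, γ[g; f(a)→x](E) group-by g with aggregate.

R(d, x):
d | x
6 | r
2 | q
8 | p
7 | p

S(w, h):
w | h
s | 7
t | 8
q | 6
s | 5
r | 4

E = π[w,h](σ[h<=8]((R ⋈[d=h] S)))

σ filters on h, owned by the right side.
E' = π[w,h]((R ⋈[d=h] σ[h<=8](S)))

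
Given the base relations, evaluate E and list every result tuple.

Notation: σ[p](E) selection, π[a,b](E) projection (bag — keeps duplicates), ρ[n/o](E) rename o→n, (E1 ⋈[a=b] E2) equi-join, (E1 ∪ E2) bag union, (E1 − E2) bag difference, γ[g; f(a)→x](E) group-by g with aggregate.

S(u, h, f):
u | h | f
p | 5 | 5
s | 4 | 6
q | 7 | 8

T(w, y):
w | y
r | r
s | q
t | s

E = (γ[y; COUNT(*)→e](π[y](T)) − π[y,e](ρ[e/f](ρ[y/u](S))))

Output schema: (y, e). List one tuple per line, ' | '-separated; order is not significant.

Row counts bottom-up:
  T → 3
  π[y](T) → 3
  γ[y; COUNT(*)→e](π[y](T)) → 3
  S → 3
  ρ[y/u](S) → 3
  ρ[e/f](ρ[y/u](S)) → 3
  π[y,e](ρ[e/f](ρ[y/u](S))) → 3
  (γ[y; COUNT(*)→e](π[y](T)) − π[y,e](ρ[e/f](ρ[y/u](S)))) → 3

== RESULT ==
y | e
q | 1
r | 1
s | 1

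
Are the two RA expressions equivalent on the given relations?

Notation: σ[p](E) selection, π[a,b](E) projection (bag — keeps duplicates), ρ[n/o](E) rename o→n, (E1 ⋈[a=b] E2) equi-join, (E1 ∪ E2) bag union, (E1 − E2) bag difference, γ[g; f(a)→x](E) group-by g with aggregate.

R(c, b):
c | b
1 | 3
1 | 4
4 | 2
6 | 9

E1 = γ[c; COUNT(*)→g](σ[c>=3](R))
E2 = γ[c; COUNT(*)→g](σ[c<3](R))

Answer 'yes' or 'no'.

E1 per-node cardinality:
  R → 4
  σ[c>=3](R) → 2
  γ[c; COUNT(*)→g](σ[c>=3](R)) → 2
E2 per-node cardinality:
  R → 4
  σ[c<3](R) → 2
  γ[c; COUNT(*)→g](σ[c<3](R)) → 1

E1 result:
c | g
4 | 1
6 | 1
E2 result:
c | g
1 | 2
Witness: (6, 1) appears 1× in E1 but 0× in E2.

no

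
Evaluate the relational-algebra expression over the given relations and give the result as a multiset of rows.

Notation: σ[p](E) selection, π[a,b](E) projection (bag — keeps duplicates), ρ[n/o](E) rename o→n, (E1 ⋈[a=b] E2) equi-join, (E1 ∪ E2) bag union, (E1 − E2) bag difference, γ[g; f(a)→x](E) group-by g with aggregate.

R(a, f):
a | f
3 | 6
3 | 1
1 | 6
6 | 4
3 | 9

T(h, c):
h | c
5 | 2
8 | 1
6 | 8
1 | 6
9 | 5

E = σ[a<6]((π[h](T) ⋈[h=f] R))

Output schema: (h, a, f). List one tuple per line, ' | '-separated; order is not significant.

Row counts bottom-up:
  T → 5
  π[h](T) → 5
  R → 5
  (π[h](T) ⋈[h=f] R) → 4
  σ[a<6]((π[h](T) ⋈[h=f] R)) → 4

== RESULT ==
h | a | f
1 | 3 | 1
6 | 1 | 6
6 | 3 | 6
9 | 3 | 9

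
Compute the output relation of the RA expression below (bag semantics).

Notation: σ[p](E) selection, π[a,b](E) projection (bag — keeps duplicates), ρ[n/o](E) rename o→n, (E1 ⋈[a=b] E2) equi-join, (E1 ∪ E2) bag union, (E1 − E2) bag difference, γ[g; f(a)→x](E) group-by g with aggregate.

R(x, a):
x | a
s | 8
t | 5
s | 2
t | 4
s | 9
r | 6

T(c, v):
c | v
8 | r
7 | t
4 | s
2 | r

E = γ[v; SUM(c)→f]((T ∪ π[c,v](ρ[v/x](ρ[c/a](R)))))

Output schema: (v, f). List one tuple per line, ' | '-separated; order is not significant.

Stepwise |·|:
  T → 4
  R → 6
  ρ[c/a](R) → 6
  ρ[v/x](ρ[c/a](R)) → 6
  π[c,v](ρ[v/x](ρ[c/a](R))) → 6
  (T ∪ π[c,v](ρ[v/x](ρ[c/a](R)))) → 10
  γ[v; SUM(c)→f]((T ∪ π[c,v](ρ[v/x](ρ[c/a](R))))) → 3

== RESULT ==
v | f
r | 16
s | 23
t | 16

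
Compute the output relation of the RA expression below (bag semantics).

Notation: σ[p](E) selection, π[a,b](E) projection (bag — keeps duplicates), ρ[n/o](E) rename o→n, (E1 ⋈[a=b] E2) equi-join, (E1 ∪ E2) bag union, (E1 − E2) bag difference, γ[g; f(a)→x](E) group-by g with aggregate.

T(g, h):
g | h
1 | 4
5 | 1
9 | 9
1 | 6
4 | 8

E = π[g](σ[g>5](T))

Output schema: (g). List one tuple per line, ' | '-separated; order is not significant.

Stepwise |·|:
  T → 5
  σ[g>5](T) → 1
  π[g](σ[g>5](T)) → 1

== RESULT ==
g
9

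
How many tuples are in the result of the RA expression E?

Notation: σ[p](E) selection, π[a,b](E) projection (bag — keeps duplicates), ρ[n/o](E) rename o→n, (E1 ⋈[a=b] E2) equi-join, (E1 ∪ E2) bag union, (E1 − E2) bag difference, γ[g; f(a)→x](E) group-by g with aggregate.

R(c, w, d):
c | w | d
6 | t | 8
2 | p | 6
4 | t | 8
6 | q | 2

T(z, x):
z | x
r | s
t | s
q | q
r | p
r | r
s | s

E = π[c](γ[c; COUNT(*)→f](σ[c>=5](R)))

Row counts bottom-up:
  R → 4
  σ[c>=5](R) → 2
  γ[c; COUNT(*)→f](σ[c>=5](R)) → 1
  π[c](γ[c; COUNT(*)→f](σ[c>=5](R))) → 1

|E| = 1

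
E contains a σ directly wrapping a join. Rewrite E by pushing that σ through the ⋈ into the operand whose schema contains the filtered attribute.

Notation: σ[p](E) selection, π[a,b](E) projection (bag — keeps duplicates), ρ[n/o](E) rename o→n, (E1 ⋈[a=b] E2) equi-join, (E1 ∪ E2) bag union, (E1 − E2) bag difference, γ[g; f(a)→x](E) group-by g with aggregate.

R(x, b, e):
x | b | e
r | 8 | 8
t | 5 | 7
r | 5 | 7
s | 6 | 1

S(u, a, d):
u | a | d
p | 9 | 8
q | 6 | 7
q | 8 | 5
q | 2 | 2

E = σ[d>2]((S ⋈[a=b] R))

σ filters on d, owned by the left side.
E' = (σ[d>2](S) ⋈[a=b] R)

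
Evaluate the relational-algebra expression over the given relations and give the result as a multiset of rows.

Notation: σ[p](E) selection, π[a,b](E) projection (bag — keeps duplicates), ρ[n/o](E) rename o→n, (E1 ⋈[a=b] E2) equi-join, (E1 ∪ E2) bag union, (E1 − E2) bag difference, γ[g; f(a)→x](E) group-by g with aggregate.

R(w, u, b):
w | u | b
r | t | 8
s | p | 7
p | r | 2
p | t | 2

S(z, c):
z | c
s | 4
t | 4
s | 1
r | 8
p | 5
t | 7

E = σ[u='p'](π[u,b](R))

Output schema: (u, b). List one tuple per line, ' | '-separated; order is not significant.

Stepwise |·|:
  R → 4
  π[u,b](R) → 4
  σ[u='p'](π[u,b](R)) → 1

== RESULT ==
u | b
p | 7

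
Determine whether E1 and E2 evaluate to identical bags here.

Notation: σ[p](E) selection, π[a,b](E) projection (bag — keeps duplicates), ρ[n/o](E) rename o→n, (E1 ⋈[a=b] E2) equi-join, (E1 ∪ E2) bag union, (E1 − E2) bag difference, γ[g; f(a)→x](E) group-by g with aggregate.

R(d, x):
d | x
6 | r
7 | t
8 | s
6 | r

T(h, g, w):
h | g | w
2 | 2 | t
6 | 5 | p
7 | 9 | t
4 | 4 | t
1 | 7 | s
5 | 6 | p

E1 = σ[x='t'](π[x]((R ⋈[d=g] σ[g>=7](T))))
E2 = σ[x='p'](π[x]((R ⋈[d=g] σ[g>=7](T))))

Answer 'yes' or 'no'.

E1 stepwise |·|:
  R → 4
  T → 6
  σ[g>=7](T) → 2
  (R ⋈[d=g] σ[g>=7](T)) → 1
  π[x]((R ⋈[d=g] σ[g>=7](T))) → 1
  σ[x='t'](π[x]((R ⋈[d=g] σ[g>=7](T)))) → 1
E2 stepwise |·|:
  R → 4
  T → 6
  σ[g>=7](T) → 2
  (R ⋈[d=g] σ[g>=7](T)) → 1
  π[x]((R ⋈[d=g] σ[g>=7](T))) → 1
  σ[x='p'](π[x]((R ⋈[d=g] σ[g>=7](T)))) → 0

E1 result:
x
t
E2 result:
x
(0 rows)
Witness: ('t',) appears 1× in E1 but 0× in E2.

no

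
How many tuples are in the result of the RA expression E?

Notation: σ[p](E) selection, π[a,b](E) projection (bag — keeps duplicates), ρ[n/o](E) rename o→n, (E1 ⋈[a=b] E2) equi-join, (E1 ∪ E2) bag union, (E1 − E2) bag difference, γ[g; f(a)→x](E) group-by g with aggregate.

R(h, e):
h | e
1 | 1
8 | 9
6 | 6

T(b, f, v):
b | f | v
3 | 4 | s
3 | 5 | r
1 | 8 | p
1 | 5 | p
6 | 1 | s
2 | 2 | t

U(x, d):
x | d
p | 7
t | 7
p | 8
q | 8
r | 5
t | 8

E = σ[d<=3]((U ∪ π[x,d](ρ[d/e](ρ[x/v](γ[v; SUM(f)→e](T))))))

Stepwise |·|:
  U → 6
  T → 6
  γ[v; SUM(f)→e](T) → 4
  ρ[x/v](γ[v; SUM(f)→e](T)) → 4
  ρ[d/e](ρ[x/v](γ[v; SUM(f)→e](T))) → 4
  π[x,d](ρ[d/e](ρ[x/v](γ[v; SUM(f)→e](T)))) → 4
  (U ∪ π[x,d](ρ[d/e](ρ[x/v](γ[v; SUM(f)→e](T))))) → 10
  σ[d<=3]((U ∪ π[x,d](ρ[d/e](ρ[x/v](γ[v; SUM(f)→e](T)))))) → 1

|E| = 1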